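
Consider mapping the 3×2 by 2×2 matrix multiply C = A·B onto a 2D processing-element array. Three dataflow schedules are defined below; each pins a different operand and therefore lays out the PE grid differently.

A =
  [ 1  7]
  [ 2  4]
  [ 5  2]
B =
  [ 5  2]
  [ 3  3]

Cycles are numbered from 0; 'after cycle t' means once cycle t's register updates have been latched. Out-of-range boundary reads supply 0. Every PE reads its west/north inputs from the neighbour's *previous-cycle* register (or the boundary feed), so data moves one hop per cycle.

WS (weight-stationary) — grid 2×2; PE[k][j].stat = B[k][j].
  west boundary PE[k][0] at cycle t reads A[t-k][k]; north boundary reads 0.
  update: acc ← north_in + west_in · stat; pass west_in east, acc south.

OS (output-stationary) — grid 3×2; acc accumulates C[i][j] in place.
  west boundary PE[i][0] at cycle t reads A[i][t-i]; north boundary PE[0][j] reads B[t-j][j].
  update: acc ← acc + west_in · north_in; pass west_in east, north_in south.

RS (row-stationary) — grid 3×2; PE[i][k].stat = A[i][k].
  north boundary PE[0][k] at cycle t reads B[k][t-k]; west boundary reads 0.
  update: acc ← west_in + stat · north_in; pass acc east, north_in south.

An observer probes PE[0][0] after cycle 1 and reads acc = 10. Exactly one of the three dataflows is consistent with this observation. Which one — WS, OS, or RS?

WS (2×2 grid), PE[0][0]:
  step 0 · PE0,0: acc=5; fwd→1 fwd↓5
  step 1 · PE0,0: acc=10; fwd→2 fwd↓10
OS (3×2 grid), PE[0][0]:
  step 0 · PE0,0: acc=5; fwd→1 fwd↓5
  step 1 · PE0,0: acc=26; fwd→7 fwd↓3
RS (3×2 grid), PE[0][0]:
  step 0 · PE0,0: acc=5; fwd→5 fwd↓5
  step 1 · PE0,0: acc=2; fwd→2 fwd↓2

dataflow = WS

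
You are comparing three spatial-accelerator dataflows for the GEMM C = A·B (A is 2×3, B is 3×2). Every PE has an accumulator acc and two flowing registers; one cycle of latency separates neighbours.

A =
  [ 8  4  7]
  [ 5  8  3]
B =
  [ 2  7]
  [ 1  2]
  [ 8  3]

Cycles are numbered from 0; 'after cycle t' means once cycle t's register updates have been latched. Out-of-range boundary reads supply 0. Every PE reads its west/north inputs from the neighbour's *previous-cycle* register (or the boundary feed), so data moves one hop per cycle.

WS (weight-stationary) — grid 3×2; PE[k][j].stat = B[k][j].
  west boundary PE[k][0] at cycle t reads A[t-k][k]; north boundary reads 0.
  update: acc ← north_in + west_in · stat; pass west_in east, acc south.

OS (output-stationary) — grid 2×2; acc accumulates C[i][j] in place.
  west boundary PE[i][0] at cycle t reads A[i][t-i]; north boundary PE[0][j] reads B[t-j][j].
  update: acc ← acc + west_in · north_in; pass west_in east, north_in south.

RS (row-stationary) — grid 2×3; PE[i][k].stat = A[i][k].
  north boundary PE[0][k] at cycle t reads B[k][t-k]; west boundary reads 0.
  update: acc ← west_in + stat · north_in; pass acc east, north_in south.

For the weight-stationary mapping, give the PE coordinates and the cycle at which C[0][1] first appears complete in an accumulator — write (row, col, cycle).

WS: C[0][1] accumulates in PE[2][1]:
  after 0 — PE[2][1] acc=0, pass-E 0, pass-S 0
  after 1 — PE[2][1] acc=0, pass-E 0, pass-S 0
  after 2 — PE[2][1] acc=0, pass-E 0, pass-S 0
  after 3 — PE[2][1] acc=85, pass-E 7, pass-S 85

(row, col, cycle) = (2, 1, 3)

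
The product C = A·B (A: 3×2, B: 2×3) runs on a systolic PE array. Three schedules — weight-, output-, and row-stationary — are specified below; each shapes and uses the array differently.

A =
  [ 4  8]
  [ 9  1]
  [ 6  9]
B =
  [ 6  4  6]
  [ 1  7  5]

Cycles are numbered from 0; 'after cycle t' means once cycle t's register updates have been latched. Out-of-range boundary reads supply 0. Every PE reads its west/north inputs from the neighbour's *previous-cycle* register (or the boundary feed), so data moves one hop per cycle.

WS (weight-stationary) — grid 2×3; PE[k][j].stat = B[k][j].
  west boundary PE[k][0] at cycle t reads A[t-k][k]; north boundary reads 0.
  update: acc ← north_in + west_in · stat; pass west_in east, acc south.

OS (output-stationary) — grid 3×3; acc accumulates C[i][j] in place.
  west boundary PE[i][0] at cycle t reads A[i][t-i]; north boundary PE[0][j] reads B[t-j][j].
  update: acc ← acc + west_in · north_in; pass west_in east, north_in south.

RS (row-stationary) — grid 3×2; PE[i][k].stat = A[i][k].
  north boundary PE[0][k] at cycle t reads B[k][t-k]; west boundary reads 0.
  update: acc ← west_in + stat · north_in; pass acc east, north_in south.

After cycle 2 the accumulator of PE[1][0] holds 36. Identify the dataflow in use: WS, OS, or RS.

— WS: 2×3; PE[1][0] trace:
  after 0 — PE[1][0] acc=0, pass-E 0, pass-S 0
  after 1 — PE[1][0] acc=32, pass-E 8, pass-S 32
  after 2 — PE[1][0] acc=55, pass-E 1, pass-S 55
— OS: 3×3; PE[1][0] trace:
  after 0 — PE[1][0] acc=0, pass-E 0, pass-S 0
  after 1 — PE[1][0] acc=54, pass-E 9, pass-S 6
  after 2 — PE[1][0] acc=55, pass-E 1, pass-S 1
— RS: 3×2; PE[1][0] trace:
  after 0 — PE[1][0] acc=0, pass-E 0, pass-S 0
  after 1 — PE[1][0] acc=54, pass-E 54, pass-S 6
  after 2 — PE[1][0] acc=36, pass-E 36, pass-S 4

dataflow = RS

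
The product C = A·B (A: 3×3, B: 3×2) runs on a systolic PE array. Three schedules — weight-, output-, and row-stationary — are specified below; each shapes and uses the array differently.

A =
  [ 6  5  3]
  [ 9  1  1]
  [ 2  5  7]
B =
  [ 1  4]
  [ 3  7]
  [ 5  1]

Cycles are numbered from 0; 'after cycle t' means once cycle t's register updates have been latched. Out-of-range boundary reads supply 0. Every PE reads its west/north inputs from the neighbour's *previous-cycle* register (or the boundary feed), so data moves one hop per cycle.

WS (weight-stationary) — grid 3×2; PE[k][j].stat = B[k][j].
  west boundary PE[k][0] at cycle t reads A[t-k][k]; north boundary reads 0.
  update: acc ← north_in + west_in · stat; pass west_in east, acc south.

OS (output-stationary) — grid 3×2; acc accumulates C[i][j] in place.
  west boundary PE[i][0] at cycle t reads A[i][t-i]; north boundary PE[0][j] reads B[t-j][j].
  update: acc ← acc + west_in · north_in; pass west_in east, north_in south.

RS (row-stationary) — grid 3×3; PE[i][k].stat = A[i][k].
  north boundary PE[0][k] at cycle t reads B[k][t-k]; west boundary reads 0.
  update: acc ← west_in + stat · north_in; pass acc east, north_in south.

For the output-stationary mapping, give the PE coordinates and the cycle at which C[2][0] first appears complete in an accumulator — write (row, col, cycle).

(row, col, cycle) = (2, 0, 4)

OS: C[2][0] accumulates in PE[2][0]:
  after 0 — PE[2][0] acc=0, pass-E 0, pass-S 0
  after 1 — PE[2][0] acc=0, pass-E 0, pass-S 0
  after 2 — PE[2][0] acc=2, pass-E 2, pass-S 1
  after 3 — PE[2][0] acc=17, pass-E 5, pass-S 3
  after 4 — PE[2][0] acc=52, pass-E 7, pass-S 5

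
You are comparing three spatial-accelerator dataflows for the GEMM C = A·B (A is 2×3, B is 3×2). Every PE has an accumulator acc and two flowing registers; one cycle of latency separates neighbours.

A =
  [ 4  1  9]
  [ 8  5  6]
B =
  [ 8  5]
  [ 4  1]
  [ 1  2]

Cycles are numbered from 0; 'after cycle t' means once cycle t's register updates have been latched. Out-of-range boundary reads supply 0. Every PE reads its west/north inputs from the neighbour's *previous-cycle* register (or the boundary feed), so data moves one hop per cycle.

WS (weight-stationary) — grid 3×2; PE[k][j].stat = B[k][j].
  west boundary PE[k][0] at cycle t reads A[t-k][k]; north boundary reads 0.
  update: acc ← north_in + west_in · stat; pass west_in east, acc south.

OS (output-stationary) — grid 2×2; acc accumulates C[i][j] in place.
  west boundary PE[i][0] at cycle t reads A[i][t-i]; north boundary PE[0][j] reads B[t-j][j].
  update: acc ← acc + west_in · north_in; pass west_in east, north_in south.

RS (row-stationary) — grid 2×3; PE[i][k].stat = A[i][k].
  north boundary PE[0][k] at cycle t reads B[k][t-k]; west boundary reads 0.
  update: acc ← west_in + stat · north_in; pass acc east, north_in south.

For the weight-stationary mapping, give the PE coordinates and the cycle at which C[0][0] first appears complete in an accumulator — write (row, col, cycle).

(row, col, cycle) = (2, 0, 2)

Under WS, C[0][0] lands at PE[2][0]:
  t=0 PE[2][0]: acc=0 h=0 v=0
  t=1 PE[2][0]: acc=0 h=0 v=0
  t=2 PE[2][0]: acc=45 h=9 v=45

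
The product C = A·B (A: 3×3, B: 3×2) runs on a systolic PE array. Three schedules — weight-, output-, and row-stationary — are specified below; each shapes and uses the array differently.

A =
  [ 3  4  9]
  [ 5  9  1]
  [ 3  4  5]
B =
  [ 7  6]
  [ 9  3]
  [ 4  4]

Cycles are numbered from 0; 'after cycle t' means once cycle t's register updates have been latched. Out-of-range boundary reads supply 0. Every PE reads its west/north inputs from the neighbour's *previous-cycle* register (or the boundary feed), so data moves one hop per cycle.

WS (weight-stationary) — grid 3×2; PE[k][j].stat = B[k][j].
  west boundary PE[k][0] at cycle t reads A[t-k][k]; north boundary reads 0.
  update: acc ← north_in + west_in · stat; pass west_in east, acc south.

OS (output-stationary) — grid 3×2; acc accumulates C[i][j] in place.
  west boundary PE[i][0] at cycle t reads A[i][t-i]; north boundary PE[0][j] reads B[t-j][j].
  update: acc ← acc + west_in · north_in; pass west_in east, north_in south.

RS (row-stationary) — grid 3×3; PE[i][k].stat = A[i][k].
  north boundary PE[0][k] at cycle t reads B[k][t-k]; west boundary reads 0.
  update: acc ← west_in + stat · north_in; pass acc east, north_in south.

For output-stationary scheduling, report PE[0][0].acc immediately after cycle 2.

OS (3×2). Following PE[0][0] plus its west/north inputs:
  [0] (0,0) acc=21 (h:3 v:7)
  [1] (0,0) acc=57 (h:4 v:9)
  [2] (0,0) acc=93 (h:9 v:4)

PE[0][0].acc = 93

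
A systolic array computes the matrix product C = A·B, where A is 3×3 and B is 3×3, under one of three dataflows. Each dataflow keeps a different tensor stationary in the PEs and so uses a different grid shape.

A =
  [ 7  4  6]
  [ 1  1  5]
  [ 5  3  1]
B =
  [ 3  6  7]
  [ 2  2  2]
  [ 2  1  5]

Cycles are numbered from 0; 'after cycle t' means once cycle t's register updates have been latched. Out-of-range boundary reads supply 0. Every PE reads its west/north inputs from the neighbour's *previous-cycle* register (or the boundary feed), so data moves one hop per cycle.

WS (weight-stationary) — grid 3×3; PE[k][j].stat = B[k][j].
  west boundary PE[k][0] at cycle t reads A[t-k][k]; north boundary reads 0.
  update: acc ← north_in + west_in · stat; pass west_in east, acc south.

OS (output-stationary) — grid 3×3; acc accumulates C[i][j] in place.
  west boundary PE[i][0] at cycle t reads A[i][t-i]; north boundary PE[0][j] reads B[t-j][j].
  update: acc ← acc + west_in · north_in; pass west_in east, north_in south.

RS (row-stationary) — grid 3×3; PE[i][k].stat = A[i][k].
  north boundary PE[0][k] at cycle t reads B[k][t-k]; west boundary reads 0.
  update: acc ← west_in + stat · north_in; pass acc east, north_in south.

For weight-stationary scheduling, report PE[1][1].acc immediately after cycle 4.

Tracing WS — 3×3 array, target PE[1][1]:
  cycle 0: PE[0][1] → acc 0, east 0, south 0
  cycle 0: PE[1][0] → acc 0, east 0, south 0
  cycle 0: PE[1][1] → acc 0, east 0, south 0
  cycle 1: PE[0][1] → acc 42, east 7, south 42
  cycle 1: PE[1][0] → acc 29, east 4, south 29
  cycle 1: PE[1][1] → acc 0, east 0, south 0
  cycle 2: PE[0][1] → acc 6, east 1, south 6
  cycle 2: PE[1][0] → acc 5, east 1, south 5
  cycle 2: PE[1][1] → acc 50, east 4, south 50
  cycle 3: PE[0][1] → acc 30, east 5, south 30
  cycle 3: PE[1][0] → acc 21, east 3, south 21
  cycle 3: PE[1][1] → acc 8, east 1, south 8
  cycle 4: PE[0][1] → acc 0, east 0, south 0
  cycle 4: PE[1][0] → acc 0, east 0, south 0
  cycle 4: PE[1][1] → acc 36, east 3, south 36

PE[1][1].acc = 36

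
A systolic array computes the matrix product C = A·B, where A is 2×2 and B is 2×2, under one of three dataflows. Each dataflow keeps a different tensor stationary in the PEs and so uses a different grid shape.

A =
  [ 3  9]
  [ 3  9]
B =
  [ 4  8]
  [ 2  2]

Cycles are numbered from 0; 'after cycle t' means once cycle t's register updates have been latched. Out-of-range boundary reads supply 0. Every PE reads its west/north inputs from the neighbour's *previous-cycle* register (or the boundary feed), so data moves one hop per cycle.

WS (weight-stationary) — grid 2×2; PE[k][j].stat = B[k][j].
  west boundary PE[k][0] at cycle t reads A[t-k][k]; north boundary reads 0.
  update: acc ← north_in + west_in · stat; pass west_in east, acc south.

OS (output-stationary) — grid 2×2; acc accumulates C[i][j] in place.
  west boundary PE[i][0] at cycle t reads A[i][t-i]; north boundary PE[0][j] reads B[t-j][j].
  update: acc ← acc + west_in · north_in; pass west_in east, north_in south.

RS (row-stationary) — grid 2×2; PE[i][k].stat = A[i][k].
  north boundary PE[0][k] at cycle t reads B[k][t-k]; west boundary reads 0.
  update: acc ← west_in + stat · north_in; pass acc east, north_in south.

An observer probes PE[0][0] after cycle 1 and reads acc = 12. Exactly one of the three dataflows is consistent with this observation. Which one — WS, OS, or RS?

dataflow = WS

WS (2×2 grid), PE[0][0]:
  0: (0,0).acc=12  regs=<3,12>
  1: (0,0).acc=12  regs=<3,12>
OS (2×2 grid), PE[0][0]:
  0: (0,0).acc=12  regs=<3,4>
  1: (0,0).acc=30  regs=<9,2>
RS (2×2 grid), PE[0][0]:
  0: (0,0).acc=12  regs=<12,4>
  1: (0,0).acc=24  regs=<24,8>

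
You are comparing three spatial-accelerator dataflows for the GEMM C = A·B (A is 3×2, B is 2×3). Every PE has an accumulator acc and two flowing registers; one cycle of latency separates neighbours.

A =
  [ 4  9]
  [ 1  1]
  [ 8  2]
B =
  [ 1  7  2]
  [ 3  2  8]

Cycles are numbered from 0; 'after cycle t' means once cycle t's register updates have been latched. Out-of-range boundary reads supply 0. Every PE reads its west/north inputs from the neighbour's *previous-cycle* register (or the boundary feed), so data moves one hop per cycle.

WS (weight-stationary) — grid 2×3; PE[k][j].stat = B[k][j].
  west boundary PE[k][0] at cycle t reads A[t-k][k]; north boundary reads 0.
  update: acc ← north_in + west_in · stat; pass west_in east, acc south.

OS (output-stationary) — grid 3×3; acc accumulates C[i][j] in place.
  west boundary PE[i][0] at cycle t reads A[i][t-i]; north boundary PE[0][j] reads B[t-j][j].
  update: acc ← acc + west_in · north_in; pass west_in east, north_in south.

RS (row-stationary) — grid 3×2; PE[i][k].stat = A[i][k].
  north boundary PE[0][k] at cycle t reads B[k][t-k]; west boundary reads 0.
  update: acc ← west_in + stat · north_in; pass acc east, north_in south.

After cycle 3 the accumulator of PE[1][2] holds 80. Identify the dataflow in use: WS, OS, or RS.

dataflow = WS

WS [2×3] PE[1][2] across cycles:
  @0  [1,2]  acc 0  |  →0  ↓0
  @1  [1,2]  acc 0  |  →0  ↓0
  @2  [1,2]  acc 0  |  →0  ↓0
  @3  [1,2]  acc 80  |  →9  ↓80
OS [3×3] PE[1][2] across cycles:
  @0  [1,2]  acc 0  |  →0  ↓0
  @1  [1,2]  acc 0  |  →0  ↓0
  @2  [1,2]  acc 0  |  →0  ↓0
  @3  [1,2]  acc 2  |  →1  ↓2
— RS: 3×2 array has no PE[1][2].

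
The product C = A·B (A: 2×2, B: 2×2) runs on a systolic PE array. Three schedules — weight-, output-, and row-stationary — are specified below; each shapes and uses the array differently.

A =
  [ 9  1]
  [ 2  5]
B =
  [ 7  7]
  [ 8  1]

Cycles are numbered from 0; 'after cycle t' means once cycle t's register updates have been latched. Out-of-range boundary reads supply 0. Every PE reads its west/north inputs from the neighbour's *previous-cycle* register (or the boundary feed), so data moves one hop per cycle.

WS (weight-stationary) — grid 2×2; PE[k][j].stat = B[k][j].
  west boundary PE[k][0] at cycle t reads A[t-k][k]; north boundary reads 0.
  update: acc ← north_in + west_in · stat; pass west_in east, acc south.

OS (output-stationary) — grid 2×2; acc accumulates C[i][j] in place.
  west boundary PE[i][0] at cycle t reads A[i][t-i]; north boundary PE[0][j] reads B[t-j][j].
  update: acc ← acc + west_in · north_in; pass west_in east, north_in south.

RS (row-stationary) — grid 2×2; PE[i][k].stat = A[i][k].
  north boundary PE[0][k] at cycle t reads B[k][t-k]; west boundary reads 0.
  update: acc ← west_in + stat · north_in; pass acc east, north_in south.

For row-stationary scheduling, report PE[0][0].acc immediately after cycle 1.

Tracing RS — 2×2 array, target PE[0][0]:
  step 0 · PE0,0: acc=63; fwd→63 fwd↓7
  step 1 · PE0,0: acc=63; fwd→63 fwd↓7

PE[0][0].acc = 63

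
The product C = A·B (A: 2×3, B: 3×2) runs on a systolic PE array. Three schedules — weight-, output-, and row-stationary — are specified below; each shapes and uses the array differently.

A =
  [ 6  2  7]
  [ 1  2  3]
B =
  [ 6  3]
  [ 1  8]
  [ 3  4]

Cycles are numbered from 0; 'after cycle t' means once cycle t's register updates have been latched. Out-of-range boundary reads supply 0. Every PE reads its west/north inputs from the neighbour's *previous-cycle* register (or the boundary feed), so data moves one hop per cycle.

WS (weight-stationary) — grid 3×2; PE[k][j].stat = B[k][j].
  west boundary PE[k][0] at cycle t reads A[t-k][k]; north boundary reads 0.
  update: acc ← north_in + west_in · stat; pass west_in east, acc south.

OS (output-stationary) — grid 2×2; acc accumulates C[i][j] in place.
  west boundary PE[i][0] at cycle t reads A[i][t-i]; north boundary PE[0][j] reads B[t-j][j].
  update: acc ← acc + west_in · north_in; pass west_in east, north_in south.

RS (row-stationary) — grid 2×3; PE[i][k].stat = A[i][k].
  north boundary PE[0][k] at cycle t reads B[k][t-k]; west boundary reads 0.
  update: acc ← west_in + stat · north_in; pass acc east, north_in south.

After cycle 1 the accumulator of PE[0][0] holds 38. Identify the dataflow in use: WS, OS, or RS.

WS (3×2 grid), PE[0][0]:
  c0 r0c0: 36 / 6 / 36
  c1 r0c0: 6 / 1 / 6
OS (2×2 grid), PE[0][0]:
  c0 r0c0: 36 / 6 / 6
  c1 r0c0: 38 / 2 / 1
RS (2×3 grid), PE[0][0]:
  c0 r0c0: 36 / 36 / 6
  c1 r0c0: 18 / 18 / 3

dataflow = OS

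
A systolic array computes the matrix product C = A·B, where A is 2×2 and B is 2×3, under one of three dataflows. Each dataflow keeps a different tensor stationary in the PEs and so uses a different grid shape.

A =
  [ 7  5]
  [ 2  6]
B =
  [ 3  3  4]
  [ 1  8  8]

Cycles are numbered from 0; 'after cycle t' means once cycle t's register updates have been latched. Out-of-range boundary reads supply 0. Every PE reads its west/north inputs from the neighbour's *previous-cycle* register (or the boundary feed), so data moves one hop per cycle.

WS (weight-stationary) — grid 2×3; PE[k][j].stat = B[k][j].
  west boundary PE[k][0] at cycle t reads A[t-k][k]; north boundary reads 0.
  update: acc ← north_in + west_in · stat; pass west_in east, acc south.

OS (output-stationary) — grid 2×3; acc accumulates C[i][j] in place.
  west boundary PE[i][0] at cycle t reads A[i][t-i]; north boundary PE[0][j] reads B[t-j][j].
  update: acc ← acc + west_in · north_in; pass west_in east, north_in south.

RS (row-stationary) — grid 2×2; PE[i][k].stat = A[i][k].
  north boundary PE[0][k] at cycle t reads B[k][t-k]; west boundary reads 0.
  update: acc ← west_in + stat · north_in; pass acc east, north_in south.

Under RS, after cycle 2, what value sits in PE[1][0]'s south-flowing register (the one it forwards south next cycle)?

register = 3

RS (2×2). Following PE[1][0] plus its west/north inputs:
  c0 r0c0: 21 / 21 / 3
  c0 r1c0: 0 / 0 / 0
  c1 r0c0: 21 / 21 / 3
  c1 r1c0: 6 / 6 / 3
  c2 r0c0: 28 / 28 / 4
  c2 r1c0: 6 / 6 / 3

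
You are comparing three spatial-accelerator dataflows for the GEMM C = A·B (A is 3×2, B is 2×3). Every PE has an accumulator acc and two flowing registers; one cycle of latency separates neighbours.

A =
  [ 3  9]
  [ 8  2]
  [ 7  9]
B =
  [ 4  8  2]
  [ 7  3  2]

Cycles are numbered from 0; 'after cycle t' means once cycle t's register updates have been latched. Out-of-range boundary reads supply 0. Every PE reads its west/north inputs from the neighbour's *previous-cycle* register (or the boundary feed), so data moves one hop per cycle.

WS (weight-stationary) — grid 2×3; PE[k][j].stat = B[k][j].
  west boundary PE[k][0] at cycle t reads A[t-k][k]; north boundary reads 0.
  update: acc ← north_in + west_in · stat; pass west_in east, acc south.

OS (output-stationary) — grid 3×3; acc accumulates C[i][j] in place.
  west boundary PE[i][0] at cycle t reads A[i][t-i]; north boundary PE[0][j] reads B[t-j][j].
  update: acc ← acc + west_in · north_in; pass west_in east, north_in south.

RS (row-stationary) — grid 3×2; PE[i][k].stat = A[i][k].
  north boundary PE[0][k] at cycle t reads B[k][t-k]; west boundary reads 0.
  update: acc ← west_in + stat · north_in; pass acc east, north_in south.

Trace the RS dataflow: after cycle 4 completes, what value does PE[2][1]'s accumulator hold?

RS (3×2). Following PE[2][1] plus its west/north inputs:
  cycle 0: PE[1][1] → acc 0, east 0, south 0
  cycle 0: PE[2][0] → acc 0, east 0, south 0
  cycle 0: PE[2][1] → acc 0, east 0, south 0
  cycle 1: PE[1][1] → acc 0, east 0, south 0
  cycle 1: PE[2][0] → acc 0, east 0, south 0
  cycle 1: PE[2][1] → acc 0, east 0, south 0
  cycle 2: PE[1][1] → acc 46, east 46, south 7
  cycle 2: PE[2][0] → acc 28, east 28, south 4
  cycle 2: PE[2][1] → acc 0, east 0, south 0
  cycle 3: PE[1][1] → acc 70, east 70, south 3
  cycle 3: PE[2][0] → acc 56, east 56, south 8
  cycle 3: PE[2][1] → acc 91, east 91, south 7
  cycle 4: PE[1][1] → acc 20, east 20, south 2
  cycle 4: PE[2][0] → acc 14, east 14, south 2
  cycle 4: PE[2][1] → acc 83, east 83, south 3

PE[2][1].acc = 83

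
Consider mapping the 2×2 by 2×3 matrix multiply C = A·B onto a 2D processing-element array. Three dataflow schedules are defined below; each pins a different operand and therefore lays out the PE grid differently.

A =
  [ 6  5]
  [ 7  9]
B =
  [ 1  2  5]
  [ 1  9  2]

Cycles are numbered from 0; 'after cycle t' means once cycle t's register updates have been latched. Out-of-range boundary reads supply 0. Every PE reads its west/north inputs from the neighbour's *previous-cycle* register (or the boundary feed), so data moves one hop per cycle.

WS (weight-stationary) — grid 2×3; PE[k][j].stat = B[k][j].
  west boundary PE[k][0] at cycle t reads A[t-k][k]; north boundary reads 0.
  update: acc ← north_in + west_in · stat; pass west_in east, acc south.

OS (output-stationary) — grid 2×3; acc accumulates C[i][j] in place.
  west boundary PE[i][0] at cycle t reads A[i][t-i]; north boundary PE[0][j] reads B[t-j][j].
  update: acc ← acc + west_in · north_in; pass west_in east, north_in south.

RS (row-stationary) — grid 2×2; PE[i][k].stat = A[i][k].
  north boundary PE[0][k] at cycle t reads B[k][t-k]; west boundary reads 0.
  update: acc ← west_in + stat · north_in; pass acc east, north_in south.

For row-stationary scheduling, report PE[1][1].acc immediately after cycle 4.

Tracing RS — 2×2 array, target PE[1][1]:
  [0] (0,1) acc=0 (h:0 v:0)
  [0] (1,0) acc=0 (h:0 v:0)
  [0] (1,1) acc=0 (h:0 v:0)
  [1] (0,1) acc=11 (h:11 v:1)
  [1] (1,0) acc=7 (h:7 v:1)
  [1] (1,1) acc=0 (h:0 v:0)
  [2] (0,1) acc=57 (h:57 v:9)
  [2] (1,0) acc=14 (h:14 v:2)
  [2] (1,1) acc=16 (h:16 v:1)
  [3] (0,1) acc=40 (h:40 v:2)
  [3] (1,0) acc=35 (h:35 v:5)
  [3] (1,1) acc=95 (h:95 v:9)
  [4] (0,1) acc=0 (h:0 v:0)
  [4] (1,0) acc=0 (h:0 v:0)
  [4] (1,1) acc=53 (h:53 v:2)

PE[1][1].acc = 53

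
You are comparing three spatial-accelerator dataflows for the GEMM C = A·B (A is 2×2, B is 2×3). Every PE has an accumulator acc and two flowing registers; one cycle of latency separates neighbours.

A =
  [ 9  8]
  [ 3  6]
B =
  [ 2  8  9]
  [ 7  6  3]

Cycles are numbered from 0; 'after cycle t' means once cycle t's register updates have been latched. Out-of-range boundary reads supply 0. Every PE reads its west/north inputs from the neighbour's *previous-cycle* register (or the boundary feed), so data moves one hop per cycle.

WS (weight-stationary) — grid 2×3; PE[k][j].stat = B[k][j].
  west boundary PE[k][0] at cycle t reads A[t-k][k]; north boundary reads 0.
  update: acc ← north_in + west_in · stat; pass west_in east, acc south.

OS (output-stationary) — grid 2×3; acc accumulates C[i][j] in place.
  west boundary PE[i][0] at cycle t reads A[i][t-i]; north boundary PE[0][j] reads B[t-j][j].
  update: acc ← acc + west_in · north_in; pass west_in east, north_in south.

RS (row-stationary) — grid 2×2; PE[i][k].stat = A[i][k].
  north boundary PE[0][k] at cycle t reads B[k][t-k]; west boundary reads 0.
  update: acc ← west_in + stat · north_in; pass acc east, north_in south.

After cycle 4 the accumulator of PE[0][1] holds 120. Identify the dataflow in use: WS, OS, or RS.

— WS: 2×3; PE[0][1] trace:
  0: (0,1).acc=0  regs=<0,0>
  1: (0,1).acc=72  regs=<9,72>
  2: (0,1).acc=24  regs=<3,24>
  3: (0,1).acc=0  regs=<0,0>
  4: (0,1).acc=0  regs=<0,0>
— OS: 2×3; PE[0][1] trace:
  0: (0,1).acc=0  regs=<0,0>
  1: (0,1).acc=72  regs=<9,8>
  2: (0,1).acc=120  regs=<8,6>
  3: (0,1).acc=120  regs=<0,0>
  4: (0,1).acc=120  regs=<0,0>
— RS: 2×2; PE[0][1] trace:
  0: (0,1).acc=0  regs=<0,0>
  1: (0,1).acc=74  regs=<74,7>
  2: (0,1).acc=120  regs=<120,6>
  3: (0,1).acc=105  regs=<105,3>
  4: (0,1).acc=0  regs=<0,0>

dataflow = OS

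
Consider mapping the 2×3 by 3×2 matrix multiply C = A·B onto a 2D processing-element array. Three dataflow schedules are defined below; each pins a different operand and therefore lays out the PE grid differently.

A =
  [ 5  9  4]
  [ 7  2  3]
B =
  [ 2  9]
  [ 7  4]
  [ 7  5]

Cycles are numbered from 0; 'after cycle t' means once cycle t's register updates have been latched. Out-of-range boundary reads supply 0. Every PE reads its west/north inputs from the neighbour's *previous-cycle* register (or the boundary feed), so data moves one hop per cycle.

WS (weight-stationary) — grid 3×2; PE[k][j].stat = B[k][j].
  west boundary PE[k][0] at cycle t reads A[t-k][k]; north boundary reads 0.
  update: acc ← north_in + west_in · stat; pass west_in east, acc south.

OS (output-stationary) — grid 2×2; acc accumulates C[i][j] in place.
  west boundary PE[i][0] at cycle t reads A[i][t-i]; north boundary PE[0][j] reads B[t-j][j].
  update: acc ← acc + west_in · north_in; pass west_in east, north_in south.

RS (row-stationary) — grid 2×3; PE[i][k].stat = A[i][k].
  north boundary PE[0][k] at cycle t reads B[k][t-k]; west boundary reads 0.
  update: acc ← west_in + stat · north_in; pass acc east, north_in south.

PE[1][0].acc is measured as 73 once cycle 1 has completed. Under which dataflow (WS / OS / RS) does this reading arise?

— WS: 3×2; PE[1][0] trace:
  @0  [1,0]  acc 0  |  →0  ↓0
  @1  [1,0]  acc 73  |  →9  ↓73
— OS: 2×2; PE[1][0] trace:
  @0  [1,0]  acc 0  |  →0  ↓0
  @1  [1,0]  acc 14  |  →7  ↓2
— RS: 2×3; PE[1][0] trace:
  @0  [1,0]  acc 0  |  →0  ↓0
  @1  [1,0]  acc 14  |  →14  ↓2

dataflow = WS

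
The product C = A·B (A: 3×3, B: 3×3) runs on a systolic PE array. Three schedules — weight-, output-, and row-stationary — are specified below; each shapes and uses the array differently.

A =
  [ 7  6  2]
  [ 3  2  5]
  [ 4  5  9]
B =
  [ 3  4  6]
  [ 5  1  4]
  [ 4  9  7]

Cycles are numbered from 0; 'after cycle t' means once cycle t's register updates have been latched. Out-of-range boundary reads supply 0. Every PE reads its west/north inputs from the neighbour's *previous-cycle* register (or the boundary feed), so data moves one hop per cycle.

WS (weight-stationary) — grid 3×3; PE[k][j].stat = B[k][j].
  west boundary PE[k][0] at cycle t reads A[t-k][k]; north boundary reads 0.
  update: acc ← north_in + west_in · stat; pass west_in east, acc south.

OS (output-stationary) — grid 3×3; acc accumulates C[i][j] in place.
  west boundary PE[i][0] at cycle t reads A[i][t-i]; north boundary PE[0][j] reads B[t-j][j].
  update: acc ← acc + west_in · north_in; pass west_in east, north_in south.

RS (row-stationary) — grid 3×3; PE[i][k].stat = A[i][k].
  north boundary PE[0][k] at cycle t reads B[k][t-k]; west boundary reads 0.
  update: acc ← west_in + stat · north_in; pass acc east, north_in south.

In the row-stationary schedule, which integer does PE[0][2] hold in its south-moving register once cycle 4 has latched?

register = 7

RS on a 3×3 grid — tracing PE[0][2] and its feeders:
  cycle 0: PE[0][1] → acc 0, east 0, south 0
  cycle 0: PE[0][2] → acc 0, east 0, south 0
  cycle 1: PE[0][1] → acc 51, east 51, south 5
  cycle 1: PE[0][2] → acc 0, east 0, south 0
  cycle 2: PE[0][1] → acc 34, east 34, south 1
  cycle 2: PE[0][2] → acc 59, east 59, south 4
  cycle 3: PE[0][1] → acc 66, east 66, south 4
  cycle 3: PE[0][2] → acc 52, east 52, south 9
  cycle 4: PE[0][1] → acc 0, east 0, south 0
  cycle 4: PE[0][2] → acc 80, east 80, south 7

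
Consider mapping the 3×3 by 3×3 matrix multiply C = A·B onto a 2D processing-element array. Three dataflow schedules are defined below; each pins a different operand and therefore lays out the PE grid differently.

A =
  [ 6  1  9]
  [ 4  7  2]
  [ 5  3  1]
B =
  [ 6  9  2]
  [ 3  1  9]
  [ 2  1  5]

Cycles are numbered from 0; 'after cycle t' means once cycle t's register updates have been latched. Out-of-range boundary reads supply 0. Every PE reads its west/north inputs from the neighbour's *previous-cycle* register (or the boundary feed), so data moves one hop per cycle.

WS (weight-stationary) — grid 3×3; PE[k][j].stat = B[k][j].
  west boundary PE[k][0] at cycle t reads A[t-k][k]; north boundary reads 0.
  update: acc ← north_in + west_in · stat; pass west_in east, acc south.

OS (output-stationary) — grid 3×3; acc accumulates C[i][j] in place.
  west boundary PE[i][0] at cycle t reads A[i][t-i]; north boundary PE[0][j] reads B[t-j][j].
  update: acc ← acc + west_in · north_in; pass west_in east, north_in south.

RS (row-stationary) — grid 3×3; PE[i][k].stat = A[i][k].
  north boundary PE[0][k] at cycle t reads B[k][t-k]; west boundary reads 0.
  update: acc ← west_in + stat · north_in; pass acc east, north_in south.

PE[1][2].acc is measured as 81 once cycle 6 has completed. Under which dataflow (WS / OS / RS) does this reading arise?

WS (3×3 grid), PE[1][2]:
  t=0 PE[1][2]: acc=0 h=0 v=0
  t=1 PE[1][2]: acc=0 h=0 v=0
  t=2 PE[1][2]: acc=0 h=0 v=0
  t=3 PE[1][2]: acc=21 h=1 v=21
  t=4 PE[1][2]: acc=71 h=7 v=71
  t=5 PE[1][2]: acc=37 h=3 v=37
  t=6 PE[1][2]: acc=0 h=0 v=0
OS (3×3 grid), PE[1][2]:
  t=0 PE[1][2]: acc=0 h=0 v=0
  t=1 PE[1][2]: acc=0 h=0 v=0
  t=2 PE[1][2]: acc=0 h=0 v=0
  t=3 PE[1][2]: acc=8 h=4 v=2
  t=4 PE[1][2]: acc=71 h=7 v=9
  t=5 PE[1][2]: acc=81 h=2 v=5
  t=6 PE[1][2]: acc=81 h=0 v=0
RS (3×3 grid), PE[1][2]:
  t=0 PE[1][2]: acc=0 h=0 v=0
  t=1 PE[1][2]: acc=0 h=0 v=0
  t=2 PE[1][2]: acc=0 h=0 v=0
  t=3 PE[1][2]: acc=49 h=49 v=2
  t=4 PE[1][2]: acc=45 h=45 v=1
  t=5 PE[1][2]: acc=81 h=81 v=5
  t=6 PE[1][2]: acc=0 h=0 v=0

dataflow = OS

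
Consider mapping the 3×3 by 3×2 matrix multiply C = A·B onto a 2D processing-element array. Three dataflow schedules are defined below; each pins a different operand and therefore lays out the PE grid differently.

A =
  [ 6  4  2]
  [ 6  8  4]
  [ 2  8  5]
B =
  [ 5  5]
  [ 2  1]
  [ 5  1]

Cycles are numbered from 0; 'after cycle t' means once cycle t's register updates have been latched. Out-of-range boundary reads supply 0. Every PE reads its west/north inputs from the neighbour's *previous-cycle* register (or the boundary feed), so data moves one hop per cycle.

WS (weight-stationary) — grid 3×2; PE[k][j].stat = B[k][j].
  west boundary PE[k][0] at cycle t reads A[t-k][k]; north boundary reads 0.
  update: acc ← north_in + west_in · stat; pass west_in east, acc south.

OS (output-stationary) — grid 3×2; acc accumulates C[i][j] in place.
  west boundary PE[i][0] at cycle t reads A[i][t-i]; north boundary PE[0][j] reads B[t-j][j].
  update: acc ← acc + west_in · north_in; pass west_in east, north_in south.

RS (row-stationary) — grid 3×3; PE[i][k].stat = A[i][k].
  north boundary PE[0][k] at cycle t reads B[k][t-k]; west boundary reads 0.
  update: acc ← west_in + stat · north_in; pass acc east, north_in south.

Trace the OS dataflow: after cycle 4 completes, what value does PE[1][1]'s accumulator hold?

OS on a 3×2 grid — tracing PE[1][1] and its feeders:
  t=0 PE[0][1]: acc=0 h=0 v=0
  t=0 PE[1][0]: acc=0 h=0 v=0
  t=0 PE[1][1]: acc=0 h=0 v=0
  t=1 PE[0][1]: acc=30 h=6 v=5
  t=1 PE[1][0]: acc=30 h=6 v=5
  t=1 PE[1][1]: acc=0 h=0 v=0
  t=2 PE[0][1]: acc=34 h=4 v=1
  t=2 PE[1][0]: acc=46 h=8 v=2
  t=2 PE[1][1]: acc=30 h=6 v=5
  t=3 PE[0][1]: acc=36 h=2 v=1
  t=3 PE[1][0]: acc=66 h=4 v=5
  t=3 PE[1][1]: acc=38 h=8 v=1
  t=4 PE[0][1]: acc=36 h=0 v=0
  t=4 PE[1][0]: acc=66 h=0 v=0
  t=4 PE[1][1]: acc=42 h=4 v=1

PE[1][1].acc = 42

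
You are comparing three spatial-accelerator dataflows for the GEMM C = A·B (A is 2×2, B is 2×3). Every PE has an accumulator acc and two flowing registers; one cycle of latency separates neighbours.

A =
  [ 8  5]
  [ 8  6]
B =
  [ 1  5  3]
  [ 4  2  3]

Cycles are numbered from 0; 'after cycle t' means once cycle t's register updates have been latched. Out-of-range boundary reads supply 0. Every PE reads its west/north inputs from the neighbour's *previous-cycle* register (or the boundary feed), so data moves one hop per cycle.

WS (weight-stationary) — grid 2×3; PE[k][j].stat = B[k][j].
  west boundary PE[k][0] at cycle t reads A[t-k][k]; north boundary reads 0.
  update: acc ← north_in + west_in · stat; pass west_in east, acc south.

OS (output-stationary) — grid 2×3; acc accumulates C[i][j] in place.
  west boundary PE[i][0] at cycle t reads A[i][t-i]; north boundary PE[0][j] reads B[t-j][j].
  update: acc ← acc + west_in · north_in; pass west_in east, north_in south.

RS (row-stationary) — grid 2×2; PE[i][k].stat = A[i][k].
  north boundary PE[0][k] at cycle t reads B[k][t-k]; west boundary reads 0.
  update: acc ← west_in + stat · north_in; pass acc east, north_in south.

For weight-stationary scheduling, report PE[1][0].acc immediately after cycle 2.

PE[1][0].acc = 32

WS 2×3: PE[1][0] cycle-by-cycle (with neighbour feeds):
  c0 r0c0: 8 / 8 / 8
  c0 r1c0: 0 / 0 / 0
  c1 r0c0: 8 / 8 / 8
  c1 r1c0: 28 / 5 / 28
  c2 r0c0: 0 / 0 / 0
  c2 r1c0: 32 / 6 / 32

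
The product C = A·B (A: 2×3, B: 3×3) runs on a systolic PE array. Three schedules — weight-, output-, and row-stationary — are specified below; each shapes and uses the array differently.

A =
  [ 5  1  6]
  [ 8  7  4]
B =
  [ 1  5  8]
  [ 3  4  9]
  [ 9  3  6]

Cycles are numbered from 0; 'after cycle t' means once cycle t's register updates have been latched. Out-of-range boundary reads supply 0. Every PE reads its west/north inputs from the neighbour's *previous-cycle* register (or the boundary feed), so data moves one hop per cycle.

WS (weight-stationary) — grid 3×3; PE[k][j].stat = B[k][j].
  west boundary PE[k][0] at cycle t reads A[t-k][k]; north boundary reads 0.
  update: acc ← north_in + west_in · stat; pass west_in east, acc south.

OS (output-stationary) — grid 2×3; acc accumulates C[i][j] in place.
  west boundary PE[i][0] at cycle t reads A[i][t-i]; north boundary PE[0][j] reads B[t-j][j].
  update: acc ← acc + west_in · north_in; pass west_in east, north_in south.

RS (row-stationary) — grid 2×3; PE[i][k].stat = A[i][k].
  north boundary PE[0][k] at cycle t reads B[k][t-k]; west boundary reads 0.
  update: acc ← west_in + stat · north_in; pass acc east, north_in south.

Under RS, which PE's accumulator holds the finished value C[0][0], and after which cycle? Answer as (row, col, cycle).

RS: C[0][0] accumulates in PE[0][2]:
  step 0 · PE0,2: acc=0; fwd→0 fwd↓0
  step 1 · PE0,2: acc=0; fwd→0 fwd↓0
  step 2 · PE0,2: acc=62; fwd→62 fwd↓9

(row, col, cycle) = (0, 2, 2)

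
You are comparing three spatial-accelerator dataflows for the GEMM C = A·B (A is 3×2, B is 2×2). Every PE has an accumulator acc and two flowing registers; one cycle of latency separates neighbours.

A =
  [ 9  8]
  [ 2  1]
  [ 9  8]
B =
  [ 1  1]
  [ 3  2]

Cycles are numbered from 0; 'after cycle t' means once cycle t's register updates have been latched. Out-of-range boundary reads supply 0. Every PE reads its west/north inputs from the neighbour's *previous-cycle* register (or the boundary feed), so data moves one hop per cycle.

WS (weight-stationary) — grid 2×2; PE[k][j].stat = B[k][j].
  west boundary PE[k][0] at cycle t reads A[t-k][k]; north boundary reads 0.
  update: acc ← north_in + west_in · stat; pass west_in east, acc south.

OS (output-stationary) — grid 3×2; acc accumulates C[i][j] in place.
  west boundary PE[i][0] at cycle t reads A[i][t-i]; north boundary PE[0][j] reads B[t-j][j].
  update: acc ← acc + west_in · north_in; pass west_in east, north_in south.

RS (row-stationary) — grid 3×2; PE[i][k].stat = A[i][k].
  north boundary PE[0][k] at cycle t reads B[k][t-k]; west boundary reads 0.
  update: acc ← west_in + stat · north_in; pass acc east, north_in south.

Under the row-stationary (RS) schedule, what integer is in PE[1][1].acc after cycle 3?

RS 3×2: PE[1][1] cycle-by-cycle (with neighbour feeds):
  after 0 — PE[0][1] acc=0, pass-E 0, pass-S 0
  after 0 — PE[1][0] acc=0, pass-E 0, pass-S 0
  after 0 — PE[1][1] acc=0, pass-E 0, pass-S 0
  after 1 — PE[0][1] acc=33, pass-E 33, pass-S 3
  after 1 — PE[1][0] acc=2, pass-E 2, pass-S 1
  after 1 — PE[1][1] acc=0, pass-E 0, pass-S 0
  after 2 — PE[0][1] acc=25, pass-E 25, pass-S 2
  after 2 — PE[1][0] acc=2, pass-E 2, pass-S 1
  after 2 — PE[1][1] acc=5, pass-E 5, pass-S 3
  after 3 — PE[0][1] acc=0, pass-E 0, pass-S 0
  after 3 — PE[1][0] acc=0, pass-E 0, pass-S 0
  after 3 — PE[1][1] acc=4, pass-E 4, pass-S 2

PE[1][1].acc = 4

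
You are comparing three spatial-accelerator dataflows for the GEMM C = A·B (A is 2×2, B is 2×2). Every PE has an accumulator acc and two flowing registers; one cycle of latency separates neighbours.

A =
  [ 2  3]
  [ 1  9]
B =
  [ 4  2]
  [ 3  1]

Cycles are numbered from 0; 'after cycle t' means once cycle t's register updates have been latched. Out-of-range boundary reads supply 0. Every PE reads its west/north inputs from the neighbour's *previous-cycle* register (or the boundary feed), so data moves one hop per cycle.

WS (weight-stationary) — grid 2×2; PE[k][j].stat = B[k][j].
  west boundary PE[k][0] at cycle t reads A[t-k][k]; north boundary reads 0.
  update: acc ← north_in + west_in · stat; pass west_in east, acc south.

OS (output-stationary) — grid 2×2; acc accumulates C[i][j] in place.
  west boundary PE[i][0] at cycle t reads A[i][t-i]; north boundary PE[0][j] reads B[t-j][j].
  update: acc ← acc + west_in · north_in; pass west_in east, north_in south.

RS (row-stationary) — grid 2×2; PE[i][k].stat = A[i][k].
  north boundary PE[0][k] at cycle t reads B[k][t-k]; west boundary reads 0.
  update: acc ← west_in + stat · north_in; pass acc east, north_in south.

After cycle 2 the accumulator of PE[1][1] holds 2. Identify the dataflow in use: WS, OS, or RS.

WS [2×2] PE[1][1] across cycles:
  after 0 — PE[1][1] acc=0, pass-E 0, pass-S 0
  after 1 — PE[1][1] acc=0, pass-E 0, pass-S 0
  after 2 — PE[1][1] acc=7, pass-E 3, pass-S 7
OS [2×2] PE[1][1] across cycles:
  after 0 — PE[1][1] acc=0, pass-E 0, pass-S 0
  after 1 — PE[1][1] acc=0, pass-E 0, pass-S 0
  after 2 — PE[1][1] acc=2, pass-E 1, pass-S 2
RS [2×2] PE[1][1] across cycles:
  after 0 — PE[1][1] acc=0, pass-E 0, pass-S 0
  after 1 — PE[1][1] acc=0, pass-E 0, pass-S 0
  after 2 — PE[1][1] acc=31, pass-E 31, pass-S 3

dataflow = OS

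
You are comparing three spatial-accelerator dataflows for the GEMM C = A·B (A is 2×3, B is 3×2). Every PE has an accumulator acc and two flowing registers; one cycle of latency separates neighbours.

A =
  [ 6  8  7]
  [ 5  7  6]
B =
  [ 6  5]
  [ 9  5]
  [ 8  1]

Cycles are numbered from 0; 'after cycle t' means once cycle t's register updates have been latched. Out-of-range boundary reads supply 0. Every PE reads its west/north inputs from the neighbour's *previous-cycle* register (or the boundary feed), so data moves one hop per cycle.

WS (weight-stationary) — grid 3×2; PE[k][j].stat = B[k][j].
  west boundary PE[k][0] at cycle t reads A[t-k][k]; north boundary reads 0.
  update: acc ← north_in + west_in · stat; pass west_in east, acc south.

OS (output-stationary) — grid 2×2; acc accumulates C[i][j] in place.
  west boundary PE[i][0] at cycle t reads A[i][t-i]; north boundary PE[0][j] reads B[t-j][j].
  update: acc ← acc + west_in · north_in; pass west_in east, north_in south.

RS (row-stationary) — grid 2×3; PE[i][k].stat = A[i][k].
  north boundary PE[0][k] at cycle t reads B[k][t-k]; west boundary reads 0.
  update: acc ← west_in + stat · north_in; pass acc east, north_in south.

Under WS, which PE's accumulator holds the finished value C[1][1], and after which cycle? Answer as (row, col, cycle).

(row, col, cycle) = (2, 1, 4)

Under WS, C[1][1] lands at PE[2][1]:
  c0 r2c1: 0 / 0 / 0
  c1 r2c1: 0 / 0 / 0
  c2 r2c1: 0 / 0 / 0
  c3 r2c1: 77 / 7 / 77
  c4 r2c1: 66 / 6 / 66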